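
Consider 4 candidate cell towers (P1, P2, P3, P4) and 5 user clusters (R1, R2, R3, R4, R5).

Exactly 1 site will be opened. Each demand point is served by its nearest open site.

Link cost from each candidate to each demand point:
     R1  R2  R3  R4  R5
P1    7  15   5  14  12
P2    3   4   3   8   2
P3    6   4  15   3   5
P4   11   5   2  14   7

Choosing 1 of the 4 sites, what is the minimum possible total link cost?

20

Open {P2}.
  R1→P2 3, R2→P2 4, R3→P2 3, R4→P2 8, R5→P2 2  ⇒ total 20.
Compare {P3}: total 33.
Compare {P4}: total 39.
No size-1 selection does better; minimum is 20.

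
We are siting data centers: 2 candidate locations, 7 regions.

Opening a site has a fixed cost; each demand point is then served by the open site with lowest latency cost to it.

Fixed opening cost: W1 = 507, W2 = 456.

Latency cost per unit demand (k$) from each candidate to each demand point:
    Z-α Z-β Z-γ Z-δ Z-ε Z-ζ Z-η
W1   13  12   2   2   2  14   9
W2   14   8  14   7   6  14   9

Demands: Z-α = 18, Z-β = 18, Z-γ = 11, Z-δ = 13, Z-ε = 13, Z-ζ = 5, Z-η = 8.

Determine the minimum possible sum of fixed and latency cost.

Open {W1}: assign each demand point to its cheapest open site.
  Z-α→W1 18×13=234, Z-β→W1 18×12=216, Z-γ→W1 11×2=22, Z-δ→W1 13×2=26, Z-ε→W1 13×2=26, Z-ζ→W1 5×14=70, Z-η→W1 8×9=72
  latency cost 666, fixed 507 → total 1173.
Compare {W2}: latency cost 861 + fixed 456 = 1317.
Compare {W1, W2}: latency cost 594 + fixed 963 = 1557.

1173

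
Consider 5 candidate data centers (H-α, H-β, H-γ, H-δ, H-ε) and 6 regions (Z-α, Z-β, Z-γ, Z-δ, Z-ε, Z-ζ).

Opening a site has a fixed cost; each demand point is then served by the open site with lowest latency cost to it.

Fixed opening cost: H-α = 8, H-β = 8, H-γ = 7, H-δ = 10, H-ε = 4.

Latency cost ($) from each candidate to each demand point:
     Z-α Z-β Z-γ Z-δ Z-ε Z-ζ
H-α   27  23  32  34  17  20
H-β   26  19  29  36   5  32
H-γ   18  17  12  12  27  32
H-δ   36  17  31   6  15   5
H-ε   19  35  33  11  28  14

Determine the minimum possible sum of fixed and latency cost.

Open {H-β, H-γ, H-δ}: assign each demand point to its cheapest open site.
  Z-α→H-γ 18, Z-β→H-γ 17, Z-γ→H-γ 12, Z-δ→H-δ 6, Z-ε→H-β 5, Z-ζ→H-δ 5
  latency cost 63, fixed 25 → total 88.
Compare {H-γ, H-δ}: latency cost 73 + fixed 17 = 90.
Compare {H-β, H-γ, H-δ, H-ε}: latency cost 63 + fixed 29 = 92.
Compare {H-γ, H-δ, H-ε}: latency cost 73 + fixed 21 = 94.
All other subsets cost ≥ 90. Minimum total cost: 88.

88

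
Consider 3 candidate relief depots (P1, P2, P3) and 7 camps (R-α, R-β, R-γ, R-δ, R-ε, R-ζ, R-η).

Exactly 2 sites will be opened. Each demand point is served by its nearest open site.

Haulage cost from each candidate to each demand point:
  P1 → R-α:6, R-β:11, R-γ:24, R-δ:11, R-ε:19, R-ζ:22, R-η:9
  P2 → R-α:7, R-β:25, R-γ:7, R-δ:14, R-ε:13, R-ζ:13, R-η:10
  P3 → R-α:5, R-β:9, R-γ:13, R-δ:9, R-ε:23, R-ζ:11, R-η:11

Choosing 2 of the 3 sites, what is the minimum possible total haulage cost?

Open {P2, P3}.
  R-α→P3 5, R-β→P3 9, R-γ→P2 7, R-δ→P3 9, R-ε→P2 13, R-ζ→P3 11, R-η→P2 10  ⇒ total 64.
Compare {P1, P2}: total 70.
Compare {P1, P3}: total 75.

64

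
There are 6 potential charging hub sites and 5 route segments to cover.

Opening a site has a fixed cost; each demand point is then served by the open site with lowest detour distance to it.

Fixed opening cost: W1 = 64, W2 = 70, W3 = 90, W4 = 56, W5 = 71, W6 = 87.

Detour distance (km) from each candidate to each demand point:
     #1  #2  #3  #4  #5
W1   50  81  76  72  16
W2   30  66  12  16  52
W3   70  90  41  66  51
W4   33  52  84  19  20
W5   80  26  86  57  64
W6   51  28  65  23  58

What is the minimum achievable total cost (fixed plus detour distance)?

Open {W2}: assign each demand point to its cheapest open site.
  #1→W2 30, #2→W2 66, #3→W2 12, #4→W2 16, #5→W2 52
  detour distance 176, fixed 70 → total 246.
Compare {W2, W4}: detour distance 130 + fixed 126 = 256.
Compare {W4}: detour distance 208 + fixed 56 = 264.
Compare {W1, W2}: detour distance 140 + fixed 134 = 274.
All other subsets cost ≥ 256. Minimum total cost: 246.

246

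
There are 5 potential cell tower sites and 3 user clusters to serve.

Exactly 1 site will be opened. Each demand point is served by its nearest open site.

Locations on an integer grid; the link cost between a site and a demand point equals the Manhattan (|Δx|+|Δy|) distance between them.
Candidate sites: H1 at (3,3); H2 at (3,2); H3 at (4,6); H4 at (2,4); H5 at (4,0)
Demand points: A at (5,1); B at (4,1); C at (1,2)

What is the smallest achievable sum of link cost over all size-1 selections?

7

Open {H2}.
  A→H2 3, B→H2 2, C→H2 2  ⇒ total 7.
Compare {H5}: total 8.
Compare {H1}: total 10.
No size-1 selection does better; minimum is 7.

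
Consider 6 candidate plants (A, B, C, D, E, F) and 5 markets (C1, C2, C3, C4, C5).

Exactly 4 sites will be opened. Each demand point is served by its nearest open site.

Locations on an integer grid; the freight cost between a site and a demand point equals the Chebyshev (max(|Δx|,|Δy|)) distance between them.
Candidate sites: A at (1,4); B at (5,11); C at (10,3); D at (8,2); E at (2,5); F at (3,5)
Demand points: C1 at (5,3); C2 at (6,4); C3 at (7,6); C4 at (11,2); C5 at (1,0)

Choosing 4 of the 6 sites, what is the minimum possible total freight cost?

Open {A, C, D, F}.
  C1→F 2, C2→D 2, C3→C 3, C4→C 1, C5→A 4  ⇒ total 12.
Compare {A, B, C, D}: total 13.
Compare {A, B, C, F}: total 13.
No size-4 selection does better; minimum is 12.

12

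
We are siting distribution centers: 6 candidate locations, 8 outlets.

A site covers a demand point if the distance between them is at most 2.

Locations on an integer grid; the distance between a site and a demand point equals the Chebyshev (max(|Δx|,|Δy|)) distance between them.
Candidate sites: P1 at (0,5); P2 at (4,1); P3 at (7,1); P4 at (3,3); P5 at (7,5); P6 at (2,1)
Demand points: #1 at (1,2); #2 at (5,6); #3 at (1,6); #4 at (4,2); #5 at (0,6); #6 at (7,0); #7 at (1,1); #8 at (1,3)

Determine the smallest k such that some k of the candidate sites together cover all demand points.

Coverage sets (demand points within 2 of each site):
  P1: {#3, #5, #8}
  P2: {#4}
  P3: {#6}
  P4: {#1, #4, #7, #8}
  P5: {#2}
  P6: {#1, #4, #7, #8}
No 3 sites suffice: every size-3 union leaves at least one demand point uncovered.
But {P1, P3, P4, P5} covers everything, so the minimum is 4.

4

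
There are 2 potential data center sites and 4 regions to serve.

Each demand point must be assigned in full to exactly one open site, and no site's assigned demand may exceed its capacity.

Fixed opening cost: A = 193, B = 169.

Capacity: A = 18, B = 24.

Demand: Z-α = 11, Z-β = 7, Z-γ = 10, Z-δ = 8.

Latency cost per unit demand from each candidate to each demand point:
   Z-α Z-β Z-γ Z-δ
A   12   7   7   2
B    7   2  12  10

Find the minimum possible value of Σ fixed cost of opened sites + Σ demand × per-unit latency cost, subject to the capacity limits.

Open {A, B}; cheapest assignment that respects the capacities:
  A (cap 18, load 18): Z-γ, Z-δ — cost 10×7 + 8×2 = 86
  B (cap 24, load 18): Z-α, Z-β — cost 11×7 + 7×2 = 91
  Shipping 177, fixed 362 → total 539.
  Any other capacity-feasible assignment to {A, B} ships for at least 177.
Total demand is 36 and no other set of sites has combined capacity ≥ 36, so {A, B} is the only feasible choice of open sites. Minimum: 539.

539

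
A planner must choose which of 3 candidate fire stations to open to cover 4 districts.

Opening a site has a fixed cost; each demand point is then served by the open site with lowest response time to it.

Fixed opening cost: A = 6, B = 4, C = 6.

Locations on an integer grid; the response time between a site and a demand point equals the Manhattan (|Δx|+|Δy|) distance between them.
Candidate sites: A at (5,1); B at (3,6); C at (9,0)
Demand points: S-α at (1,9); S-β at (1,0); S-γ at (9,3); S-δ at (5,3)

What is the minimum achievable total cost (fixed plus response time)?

28

Open {A, B}: assign each demand point to its cheapest open site.
  S-α→B 5, S-β→A 5, S-γ→A 6, S-δ→A 2
  response time 18, fixed 10 → total 28.
Compare {A}: response time 25 + fixed 6 = 31.
Compare {B}: response time 27 + fixed 4 = 31.
Compare {B, C}: response time 21 + fixed 10 = 31.
All other subsets cost ≥ 31. Minimum total cost: 28.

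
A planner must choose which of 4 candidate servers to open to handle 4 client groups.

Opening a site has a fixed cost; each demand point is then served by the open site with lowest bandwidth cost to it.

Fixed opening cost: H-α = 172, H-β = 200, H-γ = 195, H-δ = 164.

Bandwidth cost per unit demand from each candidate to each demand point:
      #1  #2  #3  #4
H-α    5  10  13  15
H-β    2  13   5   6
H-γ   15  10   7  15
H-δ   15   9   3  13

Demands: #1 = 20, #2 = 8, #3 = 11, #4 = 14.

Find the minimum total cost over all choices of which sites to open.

Open {H-β}: assign each demand point to its cheapest open site.
  #1→H-β 20×2=40, #2→H-β 8×13=104, #3→H-β 11×5=55, #4→H-β 14×6=84
  bandwidth cost 283, fixed 200 → total 483.
Compare {H-β, H-δ}: bandwidth cost 229 + fixed 364 = 593.
Compare {H-α, H-β}: bandwidth cost 259 + fixed 372 = 631.
Compare {H-β, H-γ}: bandwidth cost 259 + fixed 395 = 654.
All other subsets cost ≥ 593. Minimum total cost: 483.

483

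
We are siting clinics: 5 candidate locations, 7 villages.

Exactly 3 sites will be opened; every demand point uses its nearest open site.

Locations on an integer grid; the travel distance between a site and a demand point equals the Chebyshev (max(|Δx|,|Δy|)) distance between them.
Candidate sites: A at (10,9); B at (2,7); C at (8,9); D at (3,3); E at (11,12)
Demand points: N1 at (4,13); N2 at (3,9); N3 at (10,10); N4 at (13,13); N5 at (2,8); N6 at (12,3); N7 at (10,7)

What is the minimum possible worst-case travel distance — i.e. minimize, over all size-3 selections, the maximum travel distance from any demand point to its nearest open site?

Open {A, B, C}.
  Farthest demand point is N6 at travel distance 6 (to A); all others are ≤ 6.
With {A, B, D} the worst case is 6.
With {A, B, E} the worst case is 6.
No size-3 selection achieves below 6.

6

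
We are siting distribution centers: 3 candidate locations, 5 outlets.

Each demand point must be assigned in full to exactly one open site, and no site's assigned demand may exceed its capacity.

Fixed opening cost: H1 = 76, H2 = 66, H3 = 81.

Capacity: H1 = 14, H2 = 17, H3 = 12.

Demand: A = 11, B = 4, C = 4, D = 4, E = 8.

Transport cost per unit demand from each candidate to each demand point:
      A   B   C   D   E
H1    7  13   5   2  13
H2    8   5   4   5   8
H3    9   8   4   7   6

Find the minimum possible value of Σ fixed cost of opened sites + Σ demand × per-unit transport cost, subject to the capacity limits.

Open {H1, H2, H3}; cheapest assignment that respects the capacities:
  H1 (cap 14, load 4): D — cost 4×2 = 8
  H2 (cap 17, load 15): A, B — cost 11×8 + 4×5 = 108
  H3 (cap 12, load 12): C, E — cost 4×4 + 8×6 = 64
  Shipping 180, fixed 223 → total 403.
  Any other capacity-feasible assignment to {H1, H2, H3} ships for at least 180.
Total demand is 31; every other set of sites either has combined capacity below 31 or cannot fit the demands without splitting one across sites, so {H1, H2, H3} is the only feasible choice of open sites. Minimum: 403.

403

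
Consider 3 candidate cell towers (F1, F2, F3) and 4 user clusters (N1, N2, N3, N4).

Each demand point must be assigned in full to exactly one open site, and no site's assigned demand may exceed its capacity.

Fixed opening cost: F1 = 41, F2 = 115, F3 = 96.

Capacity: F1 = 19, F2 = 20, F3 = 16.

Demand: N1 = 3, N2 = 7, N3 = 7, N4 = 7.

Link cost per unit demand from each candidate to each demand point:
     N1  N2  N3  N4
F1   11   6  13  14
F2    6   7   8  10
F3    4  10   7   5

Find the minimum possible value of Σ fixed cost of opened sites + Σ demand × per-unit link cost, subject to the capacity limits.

296

Open {F1, F3}; cheapest assignment that respects the capacities:
  F1 (cap 19, load 10): N1, N2 — cost 3×11 + 7×6 = 75
  F3 (cap 16, load 14): N3, N4 — cost 7×7 + 7×5 = 84
  Shipping 159, fixed 137 → total 296.
  Any other capacity-feasible assignment to {F1, F3} ships for at least 159.
Compare {F1, F2}: its best feasible assignment gives total 342.
Compare {F2, F3}: its best feasible assignment gives total 362.
Every other set of open sites that can feasibly serve all demand totals ≥ 342 even under its best assignment. Minimum: 296.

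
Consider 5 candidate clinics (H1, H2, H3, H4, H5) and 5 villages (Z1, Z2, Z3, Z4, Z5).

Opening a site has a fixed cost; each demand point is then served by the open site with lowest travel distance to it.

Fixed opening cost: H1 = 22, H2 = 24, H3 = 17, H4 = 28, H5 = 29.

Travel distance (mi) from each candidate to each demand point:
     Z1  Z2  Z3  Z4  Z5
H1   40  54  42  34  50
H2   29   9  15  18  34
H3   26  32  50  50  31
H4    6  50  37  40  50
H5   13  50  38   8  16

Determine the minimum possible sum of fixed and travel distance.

Open {H2, H5}: assign each demand point to its cheapest open site.
  Z1→H5 13, Z2→H2 9, Z3→H2 15, Z4→H5 8, Z5→H5 16
  travel distance 61, fixed 53 → total 114.
Compare {H2}: travel distance 105 + fixed 24 = 129.
Compare {H2, H3, H5}: travel distance 61 + fixed 70 = 131.
Compare {H2, H4}: travel distance 82 + fixed 52 = 134.
All other subsets cost ≥ 129. Minimum total cost: 114.

114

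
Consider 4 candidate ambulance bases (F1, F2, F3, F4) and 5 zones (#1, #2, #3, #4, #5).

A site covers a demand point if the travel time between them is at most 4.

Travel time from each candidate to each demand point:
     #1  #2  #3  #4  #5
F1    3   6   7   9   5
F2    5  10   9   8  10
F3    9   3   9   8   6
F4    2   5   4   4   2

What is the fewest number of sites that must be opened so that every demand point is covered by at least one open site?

Coverage sets (demand points within 4 of each site):
  F1: {#1}
  F2: {}
  F3: {#2}
  F4: {#1, #3, #4, #5}
No single site covers all 5 demand points.
But {F3, F4} covers everything, so the minimum is 2.

2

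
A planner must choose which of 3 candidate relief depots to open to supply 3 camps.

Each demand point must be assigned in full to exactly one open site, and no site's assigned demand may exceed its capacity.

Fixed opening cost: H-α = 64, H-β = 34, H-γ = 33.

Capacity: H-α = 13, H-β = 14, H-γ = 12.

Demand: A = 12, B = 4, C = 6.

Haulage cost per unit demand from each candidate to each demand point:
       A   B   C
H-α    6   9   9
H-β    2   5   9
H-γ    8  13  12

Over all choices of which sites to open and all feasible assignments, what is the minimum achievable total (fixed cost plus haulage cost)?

212

Open {H-α, H-β}; cheapest assignment that respects the capacities:
  H-α (cap 13, load 10): B, C — cost 4×9 + 6×9 = 90
  H-β (cap 14, load 12): A — cost 12×2 = 24
  Shipping 114, fixed 98 → total 212.
  Any other capacity-feasible assignment to {H-α, H-β} ships for at least 114.
Compare {H-β, H-γ}: its best feasible assignment gives total 215.
Compare {H-α, H-β, H-γ}: its best feasible assignment gives total 245.
Every other set of open sites that can feasibly serve all demand totals ≥ 215 even under its best assignment. Minimum: 212.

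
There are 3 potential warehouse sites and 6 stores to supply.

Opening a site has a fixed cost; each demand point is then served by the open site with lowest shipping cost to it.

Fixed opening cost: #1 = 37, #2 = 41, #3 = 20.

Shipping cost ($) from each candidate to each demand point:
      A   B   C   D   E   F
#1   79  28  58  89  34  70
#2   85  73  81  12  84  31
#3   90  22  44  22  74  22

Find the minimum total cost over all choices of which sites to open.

Open {#1, #3}: assign each demand point to its cheapest open site.
  A→#1 79, B→#3 22, C→#3 44, D→#3 22, E→#1 34, F→#3 22
  shipping cost 223, fixed 57 → total 280.
Compare {#3}: shipping cost 274 + fixed 20 = 294.
Compare {#1, #2, #3}: shipping cost 213 + fixed 98 = 311.
Compare {#1, #2}: shipping cost 242 + fixed 78 = 320.
All other subsets cost ≥ 294. Minimum total cost: 280.

280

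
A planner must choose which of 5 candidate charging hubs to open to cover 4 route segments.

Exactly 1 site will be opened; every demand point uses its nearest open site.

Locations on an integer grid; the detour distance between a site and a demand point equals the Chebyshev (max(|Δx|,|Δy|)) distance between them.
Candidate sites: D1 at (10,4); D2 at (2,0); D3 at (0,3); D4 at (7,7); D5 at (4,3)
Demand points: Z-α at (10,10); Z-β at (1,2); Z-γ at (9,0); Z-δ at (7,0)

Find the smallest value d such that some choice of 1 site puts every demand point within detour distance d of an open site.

Open {D4}.
  Farthest demand point is Z-γ at detour distance 7 (to D4); all others are ≤ 7.
With {D5} the worst case is 7.
With {D1} the worst case is 9.
No size-1 selection achieves below 7.

7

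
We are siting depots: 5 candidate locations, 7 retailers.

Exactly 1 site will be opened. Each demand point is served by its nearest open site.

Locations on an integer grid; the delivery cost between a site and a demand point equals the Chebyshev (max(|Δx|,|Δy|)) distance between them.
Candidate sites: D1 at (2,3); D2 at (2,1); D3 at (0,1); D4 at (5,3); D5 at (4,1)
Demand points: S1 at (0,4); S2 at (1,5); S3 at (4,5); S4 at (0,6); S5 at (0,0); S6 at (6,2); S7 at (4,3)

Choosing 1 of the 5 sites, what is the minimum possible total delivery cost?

18

Open {D1}.
  S1→D1 2, S2→D1 2, S3→D1 2, S4→D1 3, S5→D1 3, S6→D1 4, S7→D1 2  ⇒ total 18.
Compare {D4}: total 23.
Compare {D2}: total 24.
No size-1 selection does better; minimum is 18.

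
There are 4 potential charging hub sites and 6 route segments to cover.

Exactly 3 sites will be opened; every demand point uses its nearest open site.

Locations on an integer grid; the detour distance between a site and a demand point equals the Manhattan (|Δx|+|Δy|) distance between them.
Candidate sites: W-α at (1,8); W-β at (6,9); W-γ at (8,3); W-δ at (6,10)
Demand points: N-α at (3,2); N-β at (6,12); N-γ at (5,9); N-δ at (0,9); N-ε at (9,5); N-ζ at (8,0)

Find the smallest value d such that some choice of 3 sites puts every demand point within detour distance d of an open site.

6

Open {W-α, W-β, W-γ}.
  Farthest demand point is N-α at detour distance 6 (to W-γ); all others are ≤ 6.
With {W-α, W-γ, W-δ} the worst case is 6.
With {W-β, W-γ, W-δ} the worst case is 6.
No size-3 selection achieves below 6.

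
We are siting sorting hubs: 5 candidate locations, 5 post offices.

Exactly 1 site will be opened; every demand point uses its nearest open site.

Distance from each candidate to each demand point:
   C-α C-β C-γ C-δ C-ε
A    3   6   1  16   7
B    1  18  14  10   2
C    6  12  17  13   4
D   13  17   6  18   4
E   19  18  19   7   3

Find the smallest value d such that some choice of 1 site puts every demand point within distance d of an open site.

Open {A}.
  Farthest demand point is C-δ at distance 16 (to A); all others are ≤ 16.
With {C} the worst case is 17.
With {B} the worst case is 18.
No size-1 selection achieves below 16.

16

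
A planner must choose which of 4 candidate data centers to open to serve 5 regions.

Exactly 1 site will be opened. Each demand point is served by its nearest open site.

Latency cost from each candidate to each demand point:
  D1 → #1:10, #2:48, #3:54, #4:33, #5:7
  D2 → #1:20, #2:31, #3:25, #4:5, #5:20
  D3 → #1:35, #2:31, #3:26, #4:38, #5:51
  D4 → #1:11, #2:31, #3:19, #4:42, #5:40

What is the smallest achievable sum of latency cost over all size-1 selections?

Open {D2}.
  #1→D2 20, #2→D2 31, #3→D2 25, #4→D2 5, #5→D2 20  ⇒ total 101.
Compare {D4}: total 143.
Compare {D1}: total 152.
No size-1 selection does better; minimum is 101.

101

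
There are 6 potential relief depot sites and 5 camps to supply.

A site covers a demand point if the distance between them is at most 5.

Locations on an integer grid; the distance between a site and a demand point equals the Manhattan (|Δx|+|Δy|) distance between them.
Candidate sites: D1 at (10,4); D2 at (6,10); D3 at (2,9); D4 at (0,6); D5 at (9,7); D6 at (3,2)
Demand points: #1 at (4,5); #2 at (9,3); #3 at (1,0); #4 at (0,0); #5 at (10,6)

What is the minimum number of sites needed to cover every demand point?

2

Coverage sets (demand points within 5 of each site):
  D1: {#2, #5}
  D2: {}
  D3: {}
  D4: {#1}
  D5: {#2, #5}
  D6: {#1, #3, #4}
No single site covers all 5 demand points.
But {D1, D6} covers everything, so the minimum is 2.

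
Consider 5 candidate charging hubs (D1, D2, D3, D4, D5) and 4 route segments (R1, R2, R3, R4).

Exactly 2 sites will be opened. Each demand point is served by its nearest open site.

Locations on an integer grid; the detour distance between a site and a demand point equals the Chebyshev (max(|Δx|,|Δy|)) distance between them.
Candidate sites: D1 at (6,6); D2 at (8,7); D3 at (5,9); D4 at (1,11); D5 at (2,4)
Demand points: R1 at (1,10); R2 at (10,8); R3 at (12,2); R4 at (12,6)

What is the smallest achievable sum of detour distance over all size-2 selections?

12

Open {D2, D4}.
  R1→D4 1, R2→D2 2, R3→D2 5, R4→D2 4  ⇒ total 12.
Compare {D2, D3}: total 15.
Compare {D1, D2}: total 16.
No size-2 selection does better; minimum is 12.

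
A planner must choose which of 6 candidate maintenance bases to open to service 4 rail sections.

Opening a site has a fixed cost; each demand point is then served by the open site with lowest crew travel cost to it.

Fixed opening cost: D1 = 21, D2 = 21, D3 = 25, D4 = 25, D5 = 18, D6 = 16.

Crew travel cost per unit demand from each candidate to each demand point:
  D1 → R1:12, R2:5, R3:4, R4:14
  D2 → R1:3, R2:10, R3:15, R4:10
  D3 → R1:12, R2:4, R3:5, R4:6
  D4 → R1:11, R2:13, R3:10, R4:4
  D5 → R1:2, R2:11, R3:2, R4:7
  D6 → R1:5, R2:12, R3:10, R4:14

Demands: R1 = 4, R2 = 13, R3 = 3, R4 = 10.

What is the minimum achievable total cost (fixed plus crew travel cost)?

Open {D3, D5}: assign each demand point to its cheapest open site.
  R1→D5 4×2=8, R2→D3 13×4=52, R3→D5 3×2=6, R4→D3 10×6=60
  crew travel cost 126, fixed 43 → total 169.
Compare {D3, D4, D5}: crew travel cost 106 + fixed 68 = 174.
Compare {D1, D4, D5}: crew travel cost 119 + fixed 64 = 183.
Compare {D2, D3}: crew travel cost 139 + fixed 46 = 185.
All other subsets cost ≥ 174. Minimum total cost: 169.

169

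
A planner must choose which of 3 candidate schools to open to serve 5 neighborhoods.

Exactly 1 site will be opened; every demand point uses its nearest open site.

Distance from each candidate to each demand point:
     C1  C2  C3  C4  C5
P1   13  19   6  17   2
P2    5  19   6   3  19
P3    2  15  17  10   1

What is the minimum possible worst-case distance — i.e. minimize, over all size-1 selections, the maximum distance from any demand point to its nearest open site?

Open {P3}.
  Farthest demand point is C3 at distance 17 (to P3); all others are ≤ 17.
With {P1} the worst case is 19.
With {P2} the worst case is 19.
No size-1 selection achieves below 17.

17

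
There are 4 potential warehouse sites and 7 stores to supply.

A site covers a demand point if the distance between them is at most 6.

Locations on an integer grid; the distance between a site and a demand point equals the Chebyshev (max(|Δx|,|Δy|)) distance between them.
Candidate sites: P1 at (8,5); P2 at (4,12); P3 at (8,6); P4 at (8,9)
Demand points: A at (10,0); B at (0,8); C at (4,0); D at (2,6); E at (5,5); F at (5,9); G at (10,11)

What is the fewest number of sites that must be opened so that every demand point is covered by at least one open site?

Coverage sets (demand points within 6 of each site):
  P1: {A, C, D, E, F, G}
  P2: {B, D, F, G}
  P3: {A, C, D, E, F, G}
  P4: {D, E, F, G}
No single site covers all 7 demand points.
But {P1, P2} covers everything, so the minimum is 2.

2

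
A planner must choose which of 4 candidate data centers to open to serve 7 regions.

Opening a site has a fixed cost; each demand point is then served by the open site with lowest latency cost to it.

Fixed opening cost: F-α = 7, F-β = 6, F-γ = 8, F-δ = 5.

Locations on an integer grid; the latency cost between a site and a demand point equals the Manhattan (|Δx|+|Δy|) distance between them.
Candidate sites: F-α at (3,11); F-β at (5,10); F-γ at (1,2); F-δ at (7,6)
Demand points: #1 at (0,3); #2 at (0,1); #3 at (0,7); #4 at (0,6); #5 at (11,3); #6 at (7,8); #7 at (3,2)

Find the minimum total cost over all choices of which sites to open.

Open {F-γ, F-δ}: assign each demand point to its cheapest open site.
  #1→F-γ 2, #2→F-γ 2, #3→F-γ 6, #4→F-γ 5, #5→F-δ 7, #6→F-δ 2, #7→F-γ 2
  latency cost 26, fixed 13 → total 39.
Compare {F-β, F-γ, F-δ}: latency cost 26 + fixed 19 = 45.
Compare {F-β, F-γ}: latency cost 32 + fixed 14 = 46.
Compare {F-α, F-γ, F-δ}: latency cost 26 + fixed 20 = 46.
All other subsets cost ≥ 45. Minimum total cost: 39.

39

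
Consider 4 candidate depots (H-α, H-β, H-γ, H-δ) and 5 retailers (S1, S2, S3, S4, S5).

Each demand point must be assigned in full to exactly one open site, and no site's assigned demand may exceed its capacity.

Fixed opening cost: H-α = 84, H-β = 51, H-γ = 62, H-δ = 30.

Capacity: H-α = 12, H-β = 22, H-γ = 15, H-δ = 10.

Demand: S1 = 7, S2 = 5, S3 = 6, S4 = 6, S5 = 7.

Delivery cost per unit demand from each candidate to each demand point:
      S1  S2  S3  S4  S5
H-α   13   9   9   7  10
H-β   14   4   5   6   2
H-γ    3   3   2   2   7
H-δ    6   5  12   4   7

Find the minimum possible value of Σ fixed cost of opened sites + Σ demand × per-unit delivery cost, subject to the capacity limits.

Open {H-β, H-γ}; cheapest assignment that respects the capacities:
  H-β (cap 22, load 18): S2, S3, S5 — cost 5×4 + 6×5 + 7×2 = 64
  H-γ (cap 15, load 13): S1, S4 — cost 7×3 + 6×2 = 33
  Shipping 97, fixed 113 → total 210.
  Any other capacity-feasible assignment to {H-β, H-γ} ships for at least 97.
Compare {H-β, H-γ, H-δ}: its best feasible assignment gives total 234.
Compare {H-α, H-β, H-γ}: its best feasible assignment gives total 294.
Every other set of open sites that can feasibly serve all demand totals ≥ 234 even under its best assignment. Minimum: 210.

210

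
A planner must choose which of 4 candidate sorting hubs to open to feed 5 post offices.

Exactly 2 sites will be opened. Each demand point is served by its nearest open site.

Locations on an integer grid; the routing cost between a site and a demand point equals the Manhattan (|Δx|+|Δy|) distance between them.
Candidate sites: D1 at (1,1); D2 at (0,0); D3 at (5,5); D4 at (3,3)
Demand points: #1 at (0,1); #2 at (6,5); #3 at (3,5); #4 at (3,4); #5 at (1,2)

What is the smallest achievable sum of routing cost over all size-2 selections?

8

Open {D1, D3}.
  #1→D1 1, #2→D3 1, #3→D3 2, #4→D3 3, #5→D1 1  ⇒ total 8.
Compare {D1, D4}: total 10.
Compare {D2, D3}: total 10.
No size-2 selection does better; minimum is 8.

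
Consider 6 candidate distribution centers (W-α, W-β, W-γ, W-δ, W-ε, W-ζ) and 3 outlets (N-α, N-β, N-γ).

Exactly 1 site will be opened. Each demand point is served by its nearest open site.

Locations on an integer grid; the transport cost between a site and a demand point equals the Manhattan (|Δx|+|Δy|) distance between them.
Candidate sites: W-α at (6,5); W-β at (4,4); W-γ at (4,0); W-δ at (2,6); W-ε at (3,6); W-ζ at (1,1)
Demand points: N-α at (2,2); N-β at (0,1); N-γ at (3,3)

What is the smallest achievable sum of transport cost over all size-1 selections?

Open {W-ζ}.
  N-α→W-ζ 2, N-β→W-ζ 1, N-γ→W-ζ 4  ⇒ total 7.
Compare {W-β}: total 13.
Compare {W-γ}: total 13.
No size-1 selection does better; minimum is 7.

7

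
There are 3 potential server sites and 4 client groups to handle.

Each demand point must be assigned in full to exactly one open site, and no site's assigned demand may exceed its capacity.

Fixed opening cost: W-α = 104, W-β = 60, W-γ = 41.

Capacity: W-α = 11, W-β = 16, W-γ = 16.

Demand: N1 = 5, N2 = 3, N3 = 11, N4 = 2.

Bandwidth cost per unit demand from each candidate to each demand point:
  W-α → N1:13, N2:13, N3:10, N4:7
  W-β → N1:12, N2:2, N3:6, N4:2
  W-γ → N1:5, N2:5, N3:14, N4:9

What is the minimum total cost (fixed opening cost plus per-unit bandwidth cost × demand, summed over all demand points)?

Open {W-β, W-γ}; cheapest assignment that respects the capacities:
  W-β (cap 16, load 16): N2, N3, N4 — cost 3×2 + 11×6 + 2×2 = 76
  W-γ (cap 16, load 5): N1 — cost 5×5 = 25
  Shipping 101, fixed 101 → total 202.
  Any other capacity-feasible assignment to {W-β, W-γ} ships for at least 101.
Compare {W-α, W-β}: its best feasible assignment gives total 305.
Compare {W-α, W-β, W-γ}: its best feasible assignment gives total 306.
Every other set of open sites that can feasibly serve all demand totals ≥ 305 even under its best assignment. Minimum: 202.

202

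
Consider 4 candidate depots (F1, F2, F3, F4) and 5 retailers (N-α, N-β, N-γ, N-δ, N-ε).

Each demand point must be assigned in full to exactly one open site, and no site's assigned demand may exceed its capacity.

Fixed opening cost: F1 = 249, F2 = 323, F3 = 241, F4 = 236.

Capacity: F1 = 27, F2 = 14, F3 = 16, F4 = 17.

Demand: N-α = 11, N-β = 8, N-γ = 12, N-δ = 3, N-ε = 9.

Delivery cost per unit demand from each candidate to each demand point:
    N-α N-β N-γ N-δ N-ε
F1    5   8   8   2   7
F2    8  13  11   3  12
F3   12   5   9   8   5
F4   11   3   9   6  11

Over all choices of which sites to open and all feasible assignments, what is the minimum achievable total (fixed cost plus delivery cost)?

765

Open {F1, F4}; cheapest assignment that respects the capacities:
  F1 (cap 27, load 26): N-α, N-γ, N-δ — cost 11×5 + 12×8 + 3×2 = 157
  F4 (cap 17, load 17): N-β, N-ε — cost 8×3 + 9×11 = 123
  Shipping 280, fixed 485 → total 765.
  Any other capacity-feasible assignment to {F1, F4} ships for at least 280.
Compare {F1, F3, F4}: its best feasible assignment gives total 952.
Compare {F1, F2, F4}: its best feasible assignment gives total 1085.
Every other set of open sites that can feasibly serve all demand totals ≥ 952 even under its best assignment. Minimum: 765.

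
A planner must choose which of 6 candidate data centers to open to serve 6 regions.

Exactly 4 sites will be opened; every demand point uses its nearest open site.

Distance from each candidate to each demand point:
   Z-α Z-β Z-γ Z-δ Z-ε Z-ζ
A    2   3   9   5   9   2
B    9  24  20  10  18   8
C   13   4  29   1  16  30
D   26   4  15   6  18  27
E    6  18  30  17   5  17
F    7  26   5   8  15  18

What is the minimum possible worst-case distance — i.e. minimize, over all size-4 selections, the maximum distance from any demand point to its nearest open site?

Open {A, B, E, F}.
  Farthest demand point is Z-γ at distance 5 (to F); all others are ≤ 5.
With {A, C, E, F} the worst case is 5.
With {A, D, E, F} the worst case is 5.
No size-4 selection achieves below 5.

5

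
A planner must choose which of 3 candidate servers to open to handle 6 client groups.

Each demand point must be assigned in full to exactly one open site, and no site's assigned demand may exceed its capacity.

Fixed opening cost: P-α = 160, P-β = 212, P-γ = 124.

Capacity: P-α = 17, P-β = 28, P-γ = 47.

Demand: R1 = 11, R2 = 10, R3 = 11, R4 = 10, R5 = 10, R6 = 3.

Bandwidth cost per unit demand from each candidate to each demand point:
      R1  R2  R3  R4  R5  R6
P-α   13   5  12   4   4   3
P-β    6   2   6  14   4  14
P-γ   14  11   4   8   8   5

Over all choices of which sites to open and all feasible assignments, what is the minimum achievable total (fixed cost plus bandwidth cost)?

Open {P-β, P-γ}; cheapest assignment that respects the capacities:
  P-β (cap 28, load 21): R1, R2 — cost 11×6 + 10×2 = 86
  P-γ (cap 47, load 34): R3, R4, R5, R6 — cost 11×4 + 10×8 + 10×8 + 3×5 = 219
  Shipping 305, fixed 336 → total 641.
  Any other capacity-feasible assignment to {P-β, P-γ} ships for at least 305.
Compare {P-α, P-γ}: its best feasible assignment gives total 701.
Compare {P-α, P-β, P-γ}: its best feasible assignment gives total 755.
Every other set of open sites that can feasibly serve all demand totals ≥ 701 even under its best assignment. Minimum: 641.

641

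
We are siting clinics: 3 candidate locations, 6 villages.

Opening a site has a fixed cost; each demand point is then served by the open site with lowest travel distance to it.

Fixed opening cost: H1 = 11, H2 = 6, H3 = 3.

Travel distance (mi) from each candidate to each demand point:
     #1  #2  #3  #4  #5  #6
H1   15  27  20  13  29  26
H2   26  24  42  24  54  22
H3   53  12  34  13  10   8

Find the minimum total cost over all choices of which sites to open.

92

Open {H1, H3}: assign each demand point to its cheapest open site.
  #1→H1 15, #2→H3 12, #3→H1 20, #4→H1 13, #5→H3 10, #6→H3 8
  travel distance 78, fixed 14 → total 92.
Compare {H1, H2, H3}: travel distance 78 + fixed 20 = 98.
Compare {H2, H3}: travel distance 103 + fixed 9 = 112.
Compare {H3}: travel distance 130 + fixed 3 = 133.
All other subsets cost ≥ 98. Minimum total cost: 92.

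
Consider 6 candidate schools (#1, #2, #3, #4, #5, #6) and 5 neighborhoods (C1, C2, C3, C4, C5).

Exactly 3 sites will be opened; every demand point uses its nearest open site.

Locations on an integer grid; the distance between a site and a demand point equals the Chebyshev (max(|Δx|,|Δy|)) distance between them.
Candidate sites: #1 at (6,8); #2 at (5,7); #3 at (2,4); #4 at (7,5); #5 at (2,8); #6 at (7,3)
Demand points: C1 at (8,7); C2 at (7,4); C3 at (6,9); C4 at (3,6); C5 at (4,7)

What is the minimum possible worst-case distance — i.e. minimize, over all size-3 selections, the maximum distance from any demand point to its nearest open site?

2

Open {#1, #2, #4}.
  Farthest demand point is C1 at distance 2 (to #1); all others are ≤ 2.
With {#1, #2, #6} the worst case is 2.
With {#1, #3, #4} the worst case is 2.
No size-3 selection achieves below 2.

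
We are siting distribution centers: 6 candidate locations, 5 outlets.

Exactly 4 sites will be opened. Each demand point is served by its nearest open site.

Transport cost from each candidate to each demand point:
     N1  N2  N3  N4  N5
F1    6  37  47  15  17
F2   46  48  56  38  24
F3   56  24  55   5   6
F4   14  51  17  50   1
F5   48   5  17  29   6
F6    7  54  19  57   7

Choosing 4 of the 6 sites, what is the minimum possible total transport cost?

34

Open {F1, F3, F4, F5}.
  N1→F1 6, N2→F5 5, N3→F4 17, N4→F3 5, N5→F4 1  ⇒ total 34.
Compare {F3, F4, F5, F6}: total 35.
Compare {F1, F2, F3, F5}: total 39.
No size-4 selection does better; minimum is 34.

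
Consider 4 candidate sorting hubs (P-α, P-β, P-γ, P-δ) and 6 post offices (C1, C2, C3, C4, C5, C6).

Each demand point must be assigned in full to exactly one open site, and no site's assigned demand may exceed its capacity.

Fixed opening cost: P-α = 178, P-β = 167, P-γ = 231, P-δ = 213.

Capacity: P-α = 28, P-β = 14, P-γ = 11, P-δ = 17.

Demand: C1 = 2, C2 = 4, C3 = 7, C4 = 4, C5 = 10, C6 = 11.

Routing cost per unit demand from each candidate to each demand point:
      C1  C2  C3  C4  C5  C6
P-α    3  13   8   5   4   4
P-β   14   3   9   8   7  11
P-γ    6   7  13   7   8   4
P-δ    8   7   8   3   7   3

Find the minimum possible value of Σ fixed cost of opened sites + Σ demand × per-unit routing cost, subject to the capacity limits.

Open {P-α, P-β}; cheapest assignment that respects the capacities:
  P-α (cap 28, load 27): C1, C4, C5, C6 — cost 2×3 + 4×5 + 10×4 + 11×4 = 110
  P-β (cap 14, load 11): C2, C3 — cost 4×3 + 7×9 = 75
  Shipping 185, fixed 345 → total 530.
  Any other capacity-feasible assignment to {P-α, P-β} ships for at least 185.
Compare {P-α, P-δ}: its best feasible assignment gives total 574.
Compare {P-α, P-γ}: its best feasible assignment gives total 617.
Every other set of open sites that can feasibly serve all demand totals ≥ 574 even under its best assignment. Minimum: 530.

530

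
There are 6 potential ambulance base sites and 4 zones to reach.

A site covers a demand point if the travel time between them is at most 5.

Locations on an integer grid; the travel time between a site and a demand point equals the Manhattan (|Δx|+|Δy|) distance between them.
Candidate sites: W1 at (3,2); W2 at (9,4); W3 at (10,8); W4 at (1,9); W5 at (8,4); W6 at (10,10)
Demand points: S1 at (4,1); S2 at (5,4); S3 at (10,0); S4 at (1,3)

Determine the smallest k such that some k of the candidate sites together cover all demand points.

Coverage sets (demand points within 5 of each site):
  W1: {S1, S2, S4}
  W2: {S2, S3}
  W3: {}
  W4: {}
  W5: {S2}
  W6: {}
No single site covers all 4 demand points.
But {W1, W2} covers everything, so the minimum is 2.

2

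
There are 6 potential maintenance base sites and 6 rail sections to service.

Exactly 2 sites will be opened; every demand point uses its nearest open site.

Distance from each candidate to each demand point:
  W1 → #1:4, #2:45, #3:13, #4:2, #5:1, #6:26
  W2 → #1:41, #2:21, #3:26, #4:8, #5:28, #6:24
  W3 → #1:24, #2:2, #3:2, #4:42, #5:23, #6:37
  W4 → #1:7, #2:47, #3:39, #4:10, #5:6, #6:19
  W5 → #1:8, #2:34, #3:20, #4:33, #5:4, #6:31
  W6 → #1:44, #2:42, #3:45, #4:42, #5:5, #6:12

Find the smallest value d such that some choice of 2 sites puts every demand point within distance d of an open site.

19

Open {W3, W4}.
  Farthest demand point is #6 at distance 19 (to W4); all others are ≤ 19.
With {W1, W2} the worst case is 24.
With {W2, W3} the worst case is 24.
No size-2 selection achieves below 19.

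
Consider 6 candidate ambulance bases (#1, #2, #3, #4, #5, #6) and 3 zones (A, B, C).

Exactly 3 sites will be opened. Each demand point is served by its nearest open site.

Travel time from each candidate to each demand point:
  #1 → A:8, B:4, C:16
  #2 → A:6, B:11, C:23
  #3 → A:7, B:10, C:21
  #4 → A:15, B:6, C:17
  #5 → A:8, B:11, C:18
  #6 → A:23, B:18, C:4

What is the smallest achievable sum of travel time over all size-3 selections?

14

Open {#1, #2, #6}.
  A→#2 6, B→#1 4, C→#6 4  ⇒ total 14.
Compare {#1, #3, #6}: total 15.
Compare {#1, #4, #6}: total 16.
No size-3 selection does better; minimum is 14.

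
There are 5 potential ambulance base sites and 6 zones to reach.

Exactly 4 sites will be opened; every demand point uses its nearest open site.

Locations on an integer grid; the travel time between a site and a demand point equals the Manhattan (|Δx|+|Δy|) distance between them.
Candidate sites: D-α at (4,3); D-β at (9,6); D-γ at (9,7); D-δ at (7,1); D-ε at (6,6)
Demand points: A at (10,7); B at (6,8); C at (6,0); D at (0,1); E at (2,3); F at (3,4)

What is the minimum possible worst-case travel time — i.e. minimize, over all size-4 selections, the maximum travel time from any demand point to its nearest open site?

Open {D-α, D-β, D-γ, D-δ}.
  Farthest demand point is D at travel time 6 (to D-α); all others are ≤ 6.
With {D-α, D-β, D-γ, D-ε} the worst case is 6.
With {D-α, D-β, D-δ, D-ε} the worst case is 6.
No size-4 selection achieves below 6.

6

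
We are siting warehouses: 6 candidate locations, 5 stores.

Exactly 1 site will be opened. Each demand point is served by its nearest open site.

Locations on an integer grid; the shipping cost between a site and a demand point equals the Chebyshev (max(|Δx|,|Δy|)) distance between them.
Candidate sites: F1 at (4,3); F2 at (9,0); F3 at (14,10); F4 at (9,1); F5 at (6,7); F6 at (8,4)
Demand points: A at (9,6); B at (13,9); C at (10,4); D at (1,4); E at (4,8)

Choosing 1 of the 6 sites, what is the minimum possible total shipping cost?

20

Open {F6}.
  A→F6 2, B→F6 5, C→F6 2, D→F6 7, E→F6 4  ⇒ total 20.
Compare {F5}: total 21.
Compare {F1}: total 28.
No size-1 selection does better; minimum is 20.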